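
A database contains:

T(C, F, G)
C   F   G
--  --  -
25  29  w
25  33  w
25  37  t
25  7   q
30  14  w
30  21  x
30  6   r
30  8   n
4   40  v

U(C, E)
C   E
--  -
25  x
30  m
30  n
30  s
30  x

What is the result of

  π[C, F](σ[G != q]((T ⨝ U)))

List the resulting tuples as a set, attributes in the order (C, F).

T ⋈ U (natural join on C): {(25, 29, w, x), (25, 33, w, x), (25, 37, t, x), (25, 7, q, x), (30, 14, w, m), (30, 14, w, n), (30, 14, w, s), (30, 14, w, x), (30, 21, x, m), (30, 21, x, n), (30, 21, x, s), (30, 21, x, x), (30, 6, r, m), (30, 6, r, n), (30, 6, r, s), (30, 6, r, x), (30, 8, n, m), (30, 8, n, n), (30, 8, n, s), (30, 8, n, x)}
Selection G != q: {(25, 29, w, x), (25, 33, w, x), (25, 37, t, x), (30, 14, w, m), (30, 14, w, n), (30, 14, w, s), (30, 14, w, x), (30, 21, x, m), (30, 21, x, n), (30, 21, x, s), (30, 21, x, x), (30, 6, r, m), (30, 6, r, n), (30, 6, r, s), (30, 6, r, x), (30, 8, n, m), (30, 8, n, n), (30, 8, n, s), (30, 8, n, x)}
π_{C, F} gives {(25, 29), (25, 33), (25, 37), (30, 14), (30, 21), (30, 6), (30, 8)} (12 duplicate(s) eliminated).

{(25, 29), (25, 33), (25, 37), (30, 14), (30, 21), (30, 6), (30, 8)}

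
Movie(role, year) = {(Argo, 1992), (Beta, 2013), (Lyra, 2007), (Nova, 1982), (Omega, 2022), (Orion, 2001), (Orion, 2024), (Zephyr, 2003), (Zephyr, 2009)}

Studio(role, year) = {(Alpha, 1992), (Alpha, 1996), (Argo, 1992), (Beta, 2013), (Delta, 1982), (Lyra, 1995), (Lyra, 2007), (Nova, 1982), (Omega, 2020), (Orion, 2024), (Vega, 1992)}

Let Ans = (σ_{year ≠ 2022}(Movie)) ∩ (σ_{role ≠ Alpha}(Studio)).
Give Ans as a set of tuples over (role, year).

Filtering on year ≠ 2022 leaves {(Argo, 1992), (Beta, 2013), (Lyra, 2007), (Nova, 1982), (Orion, 2001), (Orion, 2024), (Zephyr, 2003), (Zephyr, 2009)}.
Filtering on role ≠ Alpha leaves {(Argo, 1992), (Beta, 2013), (Delta, 1982), (Lyra, 1995), (Lyra, 2007), (Nova, 1982), (Omega, 2020), (Orion, 2024), (Vega, 1992)}.
Set intersection of the two operands is {(Argo, 1992), (Beta, 2013), (Lyra, 2007), (Nova, 1982), (Orion, 2024)}.

{(Argo, 1992), (Beta, 2013), (Lyra, 2007), (Nova, 1982), (Orion, 2024)}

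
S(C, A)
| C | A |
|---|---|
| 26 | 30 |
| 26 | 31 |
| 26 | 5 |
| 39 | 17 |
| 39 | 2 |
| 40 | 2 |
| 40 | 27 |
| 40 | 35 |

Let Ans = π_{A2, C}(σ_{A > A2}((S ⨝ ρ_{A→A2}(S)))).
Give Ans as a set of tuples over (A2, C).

{(2, 39), (2, 40), (27, 40), (30, 26), (5, 26)}

ρ[A→A2]: schema becomes (C, A2); tuples unchanged.
S ⋈ ρ_{A→A2}(S) (natural join on C): {(26, 30, 30), (26, 30, 31), (26, 30, 5), (26, 31, 30), (26, 31, 31), (26, 31, 5), (26, 5, 30), (26, 5, 31), (26, 5, 5), (39, 17, 17), (39, 17, 2), (39, 2, 17), (39, 2, 2), (40, 2, 2), (40, 2, 27), (40, 2, 35), (40, 27, 2), (40, 27, 27), (40, 27, 35), (40, 35, 2), (40, 35, 27), (40, 35, 35)}
σ[A > A2]: keep tuples satisfying A > A2 → {(26, 30, 5), (26, 31, 30), (26, 31, 5), (39, 17, 2), (40, 27, 2), (40, 35, 2), (40, 35, 27)}
π[A2, C]: project onto (A2, C) (2 duplicate(s) eliminated) → {(2, 39), (2, 40), (27, 40), (30, 26), (5, 26)}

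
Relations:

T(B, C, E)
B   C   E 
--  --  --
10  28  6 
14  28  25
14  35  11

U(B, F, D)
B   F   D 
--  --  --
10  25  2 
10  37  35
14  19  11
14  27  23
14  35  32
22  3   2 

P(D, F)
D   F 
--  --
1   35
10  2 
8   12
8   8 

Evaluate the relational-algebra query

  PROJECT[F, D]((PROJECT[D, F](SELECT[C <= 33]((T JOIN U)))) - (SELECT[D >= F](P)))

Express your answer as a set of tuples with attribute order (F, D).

Natural join on B: {(10, 28, 6, 25, 2), (10, 28, 6, 37, 35), (14, 28, 25, 19, 11), (14, 28, 25, 27, 23), (14, 28, 25, 35, 32), (14, 35, 11, 19, 11), (14, 35, 11, 27, 23), (14, 35, 11, 35, 32)}
Filtering on C <= 33 leaves {(10, 28, 6, 25, 2), (10, 28, 6, 37, 35), (14, 28, 25, 19, 11), (14, 28, 25, 27, 23), (14, 28, 25, 35, 32)}.
Keep only column(s) D, F: {(11, 19), (2, 25), (23, 27), (32, 35), (35, 37)}
Filtering on D >= F leaves {(10, 2), (8, 8)}.
Taking the difference: {(11, 19), (2, 25), (23, 27), (32, 35), (35, 37)}
Keep only column(s) F, D: {(19, 11), (25, 2), (27, 23), (35, 32), (37, 35)}

{(19, 11), (25, 2), (27, 23), (35, 32), (37, 35)}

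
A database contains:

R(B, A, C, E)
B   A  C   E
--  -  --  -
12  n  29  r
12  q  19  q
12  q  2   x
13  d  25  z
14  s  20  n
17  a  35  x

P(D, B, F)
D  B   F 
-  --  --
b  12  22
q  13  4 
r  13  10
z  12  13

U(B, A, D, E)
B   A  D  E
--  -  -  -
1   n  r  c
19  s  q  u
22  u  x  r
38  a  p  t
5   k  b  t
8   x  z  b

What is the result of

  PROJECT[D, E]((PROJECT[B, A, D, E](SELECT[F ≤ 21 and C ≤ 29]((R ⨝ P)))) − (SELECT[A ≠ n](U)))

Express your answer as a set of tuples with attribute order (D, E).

{(q, z), (r, z), (z, q), (z, r), (z, x)}

R ⋈ P (natural join on B): {(12, n, 29, r, b, 22), (12, n, 29, r, z, 13), (12, q, 19, q, b, 22), (12, q, 19, q, z, 13), (12, q, 2, x, b, 22), (12, q, 2, x, z, 13), (13, d, 25, z, q, 4), (13, d, 25, z, r, 10)}
Apply σ_{F ≤ 21 and C ≤ 29}; surviving tuples: {(12, n, 29, r, z, 13), (12, q, 19, q, z, 13), (12, q, 2, x, z, 13), (13, d, 25, z, q, 4), (13, d, 25, z, r, 10)}
Projecting to B, A, D, E: {(12, n, z, r), (12, q, z, q), (12, q, z, x), (13, d, q, z), (13, d, r, z)}
Apply σ_{A ≠ n}; surviving tuples: {(19, s, q, u), (22, u, x, r), (38, a, p, t), (5, k, b, t), (8, x, z, b)}
Set difference of the two operands is {(12, n, z, r), (12, q, z, q), (12, q, z, x), (13, d, q, z), (13, d, r, z)}.
Projecting to D, E: {(q, z), (r, z), (z, q), (z, r), (z, x)}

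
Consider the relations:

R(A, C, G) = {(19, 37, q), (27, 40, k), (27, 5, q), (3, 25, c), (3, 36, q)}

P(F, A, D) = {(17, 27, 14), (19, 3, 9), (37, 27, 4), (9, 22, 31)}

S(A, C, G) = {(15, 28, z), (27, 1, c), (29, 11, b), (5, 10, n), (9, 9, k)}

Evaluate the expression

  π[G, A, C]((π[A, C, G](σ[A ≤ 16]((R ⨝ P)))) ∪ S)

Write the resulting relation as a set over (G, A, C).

{(b, 29, 11), (c, 27, 1), (c, 3, 25), (k, 9, 9), (n, 5, 10), (q, 3, 36), (z, 15, 28)}

Joining R and P on A yields {(27, 40, k, 17, 14), (27, 40, k, 37, 4), (27, 5, q, 17, 14), (27, 5, q, 37, 4), (3, 25, c, 19, 9), (3, 36, q, 19, 9)}.
σ[A ≤ 16]: keep tuples satisfying A ≤ 16 → {(3, 25, c, 19, 9), (3, 36, q, 19, 9)}
Projecting to A, C, G: {(3, 25, c), (3, 36, q)}
Union: {(3, 25, c), (3, 36, q)} with {(15, 28, z), (27, 1, c), (29, 11, b), (5, 10, n), (9, 9, k)} → {(15, 28, z), (27, 1, c), (29, 11, b), (3, 25, c), (3, 36, q), (5, 10, n), (9, 9, k)}
Projecting to G, A, C: {(b, 29, 11), (c, 27, 1), (c, 3, 25), (k, 9, 9), (n, 5, 10), (q, 3, 36), (z, 15, 28)}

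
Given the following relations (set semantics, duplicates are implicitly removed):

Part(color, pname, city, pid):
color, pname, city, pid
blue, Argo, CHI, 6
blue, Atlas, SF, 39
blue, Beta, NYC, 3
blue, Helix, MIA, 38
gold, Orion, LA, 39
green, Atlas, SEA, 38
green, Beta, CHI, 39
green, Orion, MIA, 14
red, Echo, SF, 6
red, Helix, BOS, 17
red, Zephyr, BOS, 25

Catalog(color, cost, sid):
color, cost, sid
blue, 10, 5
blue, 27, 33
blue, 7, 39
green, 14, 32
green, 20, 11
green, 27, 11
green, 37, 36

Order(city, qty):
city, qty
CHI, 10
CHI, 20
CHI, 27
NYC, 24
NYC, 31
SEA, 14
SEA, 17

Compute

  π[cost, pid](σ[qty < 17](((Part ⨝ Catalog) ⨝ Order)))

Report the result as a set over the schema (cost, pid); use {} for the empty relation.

{(10, 6), (14, 38), (14, 39), (20, 38), (20, 39), (27, 38), (27, 39), (27, 6), (37, 38), (37, 39), (7, 6)}

Natural join on color: {(blue, Argo, CHI, 6, 10, 5), (blue, Argo, CHI, 6, 27, 33), (blue, Argo, CHI, 6, 7, 39), (blue, Atlas, SF, 39, 10, 5), (blue, Atlas, SF, 39, 27, 33), (blue, Atlas, SF, 39, 7, 39), (blue, Beta, NYC, 3, 10, 5), (blue, Beta, NYC, 3, 27, 33), (blue, Beta, NYC, 3, 7, 39), (blue, Helix, MIA, 38, 10, 5), (blue, Helix, MIA, 38, 27, 33), (blue, Helix, MIA, 38, 7, 39), (green, Atlas, SEA, 38, 14, 32), (green, Atlas, SEA, 38, 20, 11), (green, Atlas, SEA, 38, 27, 11), (green, Atlas, SEA, 38, 37, 36), (green, Beta, CHI, 39, 14, 32), (green, Beta, CHI, 39, 20, 11), (green, Beta, CHI, 39, 27, 11), (green, Beta, CHI, 39, 37, 36), (green, Orion, MIA, 14, 14, 32), (green, Orion, MIA, 14, 20, 11), (green, Orion, MIA, 14, 27, 11), (green, Orion, MIA, 14, 37, 36)}
Natural join on city: {(blue, Argo, CHI, 6, 10, 5, 10), (blue, Argo, CHI, 6, 10, 5, 20), (blue, Argo, CHI, 6, 10, 5, 27), (blue, Argo, CHI, 6, 27, 33, 10), (blue, Argo, CHI, 6, 27, 33, 20), (blue, Argo, CHI, 6, 27, 33, 27), (blue, Argo, CHI, 6, 7, 39, 10), (blue, Argo, CHI, 6, 7, 39, 20), (blue, Argo, CHI, 6, 7, 39, 27), (blue, Beta, NYC, 3, 10, 5, 24), (blue, Beta, NYC, 3, 10, 5, 31), (blue, Beta, NYC, 3, 27, 33, 24), (blue, Beta, NYC, 3, 27, 33, 31), (blue, Beta, NYC, 3, 7, 39, 24), (blue, Beta, NYC, 3, 7, 39, 31), (green, Atlas, SEA, 38, 14, 32, 14), (green, Atlas, SEA, 38, 14, 32, 17), (green, Atlas, SEA, 38, 20, 11, 14), (green, Atlas, SEA, 38, 20, 11, 17), (green, Atlas, SEA, 38, 27, 11, 14), (green, Atlas, SEA, 38, 27, 11, 17), (green, Atlas, SEA, 38, 37, 36, 14), (green, Atlas, SEA, 38, 37, 36, 17), (green, Beta, CHI, 39, 14, 32, 10), (green, Beta, CHI, 39, 14, 32, 20), (green, Beta, CHI, 39, 14, 32, 27), (green, Beta, CHI, 39, 20, 11, 10), (green, Beta, CHI, 39, 20, 11, 20), (green, Beta, CHI, 39, 20, 11, 27), (green, Beta, CHI, 39, 27, 11, 10), (green, Beta, CHI, 39, 27, 11, 20), (green, Beta, CHI, 39, 27, 11, 27), (green, Beta, CHI, 39, 37, 36, 10), (green, Beta, CHI, 39, 37, 36, 20), (green, Beta, CHI, 39, 37, 36, 27)}
Filtering on qty < 17 leaves {(blue, Argo, CHI, 6, 10, 5, 10), (blue, Argo, CHI, 6, 27, 33, 10), (blue, Argo, CHI, 6, 7, 39, 10), (green, Atlas, SEA, 38, 14, 32, 14), (green, Atlas, SEA, 38, 20, 11, 14), (green, Atlas, SEA, 38, 27, 11, 14), (green, Atlas, SEA, 38, 37, 36, 14), (green, Beta, CHI, 39, 14, 32, 10), (green, Beta, CHI, 39, 20, 11, 10), (green, Beta, CHI, 39, 27, 11, 10), (green, Beta, CHI, 39, 37, 36, 10)}.
π[cost, pid]: project onto (cost, pid) → {(10, 6), (14, 38), (14, 39), (20, 38), (20, 39), (27, 38), (27, 39), (27, 6), (37, 38), (37, 39), (7, 6)}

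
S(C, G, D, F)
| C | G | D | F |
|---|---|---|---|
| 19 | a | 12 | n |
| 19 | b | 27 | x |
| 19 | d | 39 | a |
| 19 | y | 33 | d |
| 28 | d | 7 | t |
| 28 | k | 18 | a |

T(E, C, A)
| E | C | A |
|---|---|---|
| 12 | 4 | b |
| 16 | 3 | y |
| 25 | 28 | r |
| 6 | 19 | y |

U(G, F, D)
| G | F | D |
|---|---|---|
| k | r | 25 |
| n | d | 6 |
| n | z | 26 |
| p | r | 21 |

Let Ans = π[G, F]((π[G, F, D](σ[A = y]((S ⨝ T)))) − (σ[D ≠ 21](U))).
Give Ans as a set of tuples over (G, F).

{(a, n), (b, x), (d, a), (y, d)}

S ⋈ T (natural join on C): {(19, a, 12, n, 6, y), (19, b, 27, x, 6, y), (19, d, 39, a, 6, y), (19, y, 33, d, 6, y), (28, d, 7, t, 25, r), (28, k, 18, a, 25, r)}
Filtering on A = y leaves {(19, a, 12, n, 6, y), (19, b, 27, x, 6, y), (19, d, 39, a, 6, y), (19, y, 33, d, 6, y)}.
Projecting to G, F, D: {(a, n, 12), (b, x, 27), (d, a, 39), (y, d, 33)}
Filtering on D ≠ 21 leaves {(k, r, 25), (n, d, 6), (n, z, 26)}.
Set difference of the two operands is {(a, n, 12), (b, x, 27), (d, a, 39), (y, d, 33)}.
Projecting to G, F: {(a, n), (b, x), (d, a), (y, d)}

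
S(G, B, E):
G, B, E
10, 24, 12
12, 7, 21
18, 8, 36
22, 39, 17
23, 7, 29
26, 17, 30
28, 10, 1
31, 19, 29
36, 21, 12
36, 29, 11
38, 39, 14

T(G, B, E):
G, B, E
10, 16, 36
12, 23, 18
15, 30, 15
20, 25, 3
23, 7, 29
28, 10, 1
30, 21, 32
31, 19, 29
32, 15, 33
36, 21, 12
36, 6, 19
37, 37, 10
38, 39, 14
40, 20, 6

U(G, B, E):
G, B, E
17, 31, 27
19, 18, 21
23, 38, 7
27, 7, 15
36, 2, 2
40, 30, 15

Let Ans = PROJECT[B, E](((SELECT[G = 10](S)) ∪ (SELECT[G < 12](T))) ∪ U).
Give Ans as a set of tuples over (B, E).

{(16, 36), (18, 21), (2, 2), (24, 12), (30, 15), (31, 27), (38, 7), (7, 15)}

σ[G = 10]: keep tuples satisfying G = 10 → {(10, 24, 12)}
σ[G < 12]: keep tuples satisfying G < 12 → {(10, 16, 36)}
Taking the union: {(10, 16, 36), (10, 24, 12)}
Taking the union: {(10, 16, 36), (10, 24, 12), (17, 31, 27), (19, 18, 21), (23, 38, 7), (27, 7, 15), (36, 2, 2), (40, 30, 15)}
π[B, E]: project onto (B, E) → {(16, 36), (18, 21), (2, 2), (24, 12), (30, 15), (31, 27), (38, 7), (7, 15)}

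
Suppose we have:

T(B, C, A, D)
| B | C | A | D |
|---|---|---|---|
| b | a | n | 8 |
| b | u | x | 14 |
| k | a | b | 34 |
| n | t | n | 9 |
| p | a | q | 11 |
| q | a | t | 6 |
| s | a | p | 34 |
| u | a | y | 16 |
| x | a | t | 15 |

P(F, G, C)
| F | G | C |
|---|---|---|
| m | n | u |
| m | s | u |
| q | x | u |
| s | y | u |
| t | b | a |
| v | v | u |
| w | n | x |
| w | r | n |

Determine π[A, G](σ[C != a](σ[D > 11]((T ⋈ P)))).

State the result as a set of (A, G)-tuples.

{(x, n), (x, s), (x, v), (x, x), (x, y)}

Joining T and P on C yields {(b, a, n, 8, t, b), (b, u, x, 14, m, n), (b, u, x, 14, m, s), (b, u, x, 14, q, x), (b, u, x, 14, s, y), (b, u, x, 14, v, v), (k, a, b, 34, t, b), (p, a, q, 11, t, b), (q, a, t, 6, t, b), (s, a, p, 34, t, b), (u, a, y, 16, t, b), (x, a, t, 15, t, b)}.
Selection D > 11: {(b, u, x, 14, m, n), (b, u, x, 14, m, s), (b, u, x, 14, q, x), (b, u, x, 14, s, y), (b, u, x, 14, v, v), (k, a, b, 34, t, b), (s, a, p, 34, t, b), (u, a, y, 16, t, b), (x, a, t, 15, t, b)}
Selection C != a: {(b, u, x, 14, m, n), (b, u, x, 14, m, s), (b, u, x, 14, q, x), (b, u, x, 14, s, y), (b, u, x, 14, v, v)}
Projecting to A, G: {(x, n), (x, s), (x, v), (x, x), (x, y)}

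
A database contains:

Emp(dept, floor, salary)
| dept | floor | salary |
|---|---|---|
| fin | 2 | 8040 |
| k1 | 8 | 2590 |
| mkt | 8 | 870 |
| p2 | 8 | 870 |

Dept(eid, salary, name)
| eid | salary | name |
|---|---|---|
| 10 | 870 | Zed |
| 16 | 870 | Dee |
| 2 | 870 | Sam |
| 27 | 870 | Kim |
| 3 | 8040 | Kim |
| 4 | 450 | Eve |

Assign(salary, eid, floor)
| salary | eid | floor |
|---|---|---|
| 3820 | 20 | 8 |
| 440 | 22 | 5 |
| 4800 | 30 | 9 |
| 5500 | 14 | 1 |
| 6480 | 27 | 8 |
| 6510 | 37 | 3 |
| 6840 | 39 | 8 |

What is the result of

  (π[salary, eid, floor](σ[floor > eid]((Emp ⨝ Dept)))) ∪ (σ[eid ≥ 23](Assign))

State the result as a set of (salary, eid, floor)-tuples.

{(4800, 30, 9), (6480, 27, 8), (6510, 37, 3), (6840, 39, 8), (870, 2, 8)}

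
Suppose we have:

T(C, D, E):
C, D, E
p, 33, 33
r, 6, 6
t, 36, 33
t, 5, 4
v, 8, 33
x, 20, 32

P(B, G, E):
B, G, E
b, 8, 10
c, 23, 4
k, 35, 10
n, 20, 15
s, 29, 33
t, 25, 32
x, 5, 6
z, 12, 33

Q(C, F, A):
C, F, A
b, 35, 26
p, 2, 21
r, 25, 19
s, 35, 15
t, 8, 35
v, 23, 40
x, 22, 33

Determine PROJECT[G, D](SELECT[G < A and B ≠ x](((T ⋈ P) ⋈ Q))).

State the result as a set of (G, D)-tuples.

Joining T and P on E yields {(p, 33, 33, s, 29), (p, 33, 33, z, 12), (r, 6, 6, x, 5), (t, 36, 33, s, 29), (t, 36, 33, z, 12), (t, 5, 4, c, 23), (v, 8, 33, s, 29), (v, 8, 33, z, 12), (x, 20, 32, t, 25)}.
Joining (T ⋈ P) and Q on C yields {(p, 33, 33, s, 29, 2, 21), (p, 33, 33, z, 12, 2, 21), (r, 6, 6, x, 5, 25, 19), (t, 36, 33, s, 29, 8, 35), (t, 36, 33, z, 12, 8, 35), (t, 5, 4, c, 23, 8, 35), (v, 8, 33, s, 29, 23, 40), (v, 8, 33, z, 12, 23, 40), (x, 20, 32, t, 25, 22, 33)}.
σ[G < A and B ≠ x]: keep tuples satisfying G < A and B ≠ x → {(p, 33, 33, z, 12, 2, 21), (t, 36, 33, s, 29, 8, 35), (t, 36, 33, z, 12, 8, 35), (t, 5, 4, c, 23, 8, 35), (v, 8, 33, s, 29, 23, 40), (v, 8, 33, z, 12, 23, 40), (x, 20, 32, t, 25, 22, 33)}
Projecting to G, D: {(12, 33), (12, 36), (12, 8), (23, 5), (25, 20), (29, 36), (29, 8)}

{(12, 33), (12, 36), (12, 8), (23, 5), (25, 20), (29, 36), (29, 8)}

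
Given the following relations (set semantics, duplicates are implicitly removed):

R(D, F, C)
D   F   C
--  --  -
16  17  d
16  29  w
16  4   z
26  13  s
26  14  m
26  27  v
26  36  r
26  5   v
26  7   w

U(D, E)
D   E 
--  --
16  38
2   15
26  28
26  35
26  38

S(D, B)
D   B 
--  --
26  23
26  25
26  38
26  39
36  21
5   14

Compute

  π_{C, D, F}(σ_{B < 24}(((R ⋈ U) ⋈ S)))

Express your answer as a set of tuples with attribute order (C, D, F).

R ⋈ U (natural join on D): {(16, 17, d, 38), (16, 29, w, 38), (16, 4, z, 38), (26, 13, s, 28), (26, 13, s, 35), (26, 13, s, 38), (26, 14, m, 28), (26, 14, m, 35), (26, 14, m, 38), (26, 27, v, 28), (26, 27, v, 35), (26, 27, v, 38), (26, 36, r, 28), (26, 36, r, 35), (26, 36, r, 38), (26, 5, v, 28), (26, 5, v, 35), (26, 5, v, 38), (26, 7, w, 28), (26, 7, w, 35), (26, 7, w, 38)}
(R ⋈ U) ⋈ S (natural join on D): {(26, 13, s, 28, 23), (26, 13, s, 28, 25), (26, 13, s, 28, 38), (26, 13, s, 28, 39), (26, 13, s, 35, 23), (26, 13, s, 35, 25), (26, 13, s, 35, 38), (26, 13, s, 35, 39), (26, 13, s, 38, 23), (26, 13, s, 38, 25), (26, 13, s, 38, 38), (26, 13, s, 38, 39), (26, 14, m, 28, 23), (26, 14, m, 28, 25), (26, 14, m, 28, 38), (26, 14, m, 28, 39), (26, 14, m, 35, 23), (26, 14, m, 35, 25), (26, 14, m, 35, 38), (26, 14, m, 35, 39), (26, 14, m, 38, 23), (26, 14, m, 38, 25), (26, 14, m, 38, 38), (26, 14, m, 38, 39), (26, 27, v, 28, 23), (26, 27, v, 28, 25), (26, 27, v, 28, 38), (26, 27, v, 28, 39), (26, 27, v, 35, 23), (26, 27, v, 35, 25), (26, 27, v, 35, 38), (26, 27, v, 35, 39), (26, 27, v, 38, 23), (26, 27, v, 38, 25), (26, 27, v, 38, 38), (26, 27, v, 38, 39), (26, 36, r, 28, 23), (26, 36, r, 28, 25), (26, 36, r, 28, 38), (26, 36, r, 28, 39), (26, 36, r, 35, 23), (26, 36, r, 35, 25), (26, 36, r, 35, 38), (26, 36, r, 35, 39), (26, 36, r, 38, 23), (26, 36, r, 38, 25), (26, 36, r, 38, 38), (26, 36, r, 38, 39), (26, 5, v, 28, 23), (26, 5, v, 28, 25), (26, 5, v, 28, 38), (26, 5, v, 28, 39), (26, 5, v, 35, 23), (26, 5, v, 35, 25), (26, 5, v, 35, 38), (26, 5, v, 35, 39), (26, 5, v, 38, 23), (26, 5, v, 38, 25), (26, 5, v, 38, 38), (26, 5, v, 38, 39), (26, 7, w, 28, 23), (26, 7, w, 28, 25), (26, 7, w, 28, 38), (26, 7, w, 28, 39), (26, 7, w, 35, 23), (26, 7, w, 35, 25), (26, 7, w, 35, 38), (26, 7, w, 35, 39), (26, 7, w, 38, 23), (26, 7, w, 38, 25), (26, 7, w, 38, 38), (26, 7, w, 38, 39)}
σ[B < 24]: keep tuples satisfying B < 24 → {(26, 13, s, 28, 23), (26, 13, s, 35, 23), (26, 13, s, 38, 23), (26, 14, m, 28, 23), (26, 14, m, 35, 23), (26, 14, m, 38, 23), (26, 27, v, 28, 23), (26, 27, v, 35, 23), (26, 27, v, 38, 23), (26, 36, r, 28, 23), (26, 36, r, 35, 23), (26, 36, r, 38, 23), (26, 5, v, 28, 23), (26, 5, v, 35, 23), (26, 5, v, 38, 23), (26, 7, w, 28, 23), (26, 7, w, 35, 23), (26, 7, w, 38, 23)}
π_{C, D, F} gives {(m, 26, 14), (r, 26, 36), (s, 26, 13), (v, 26, 27), (v, 26, 5), (w, 26, 7)} (12 duplicate(s) eliminated).

{(m, 26, 14), (r, 26, 36), (s, 26, 13), (v, 26, 27), (v, 26, 5), (w, 26, 7)}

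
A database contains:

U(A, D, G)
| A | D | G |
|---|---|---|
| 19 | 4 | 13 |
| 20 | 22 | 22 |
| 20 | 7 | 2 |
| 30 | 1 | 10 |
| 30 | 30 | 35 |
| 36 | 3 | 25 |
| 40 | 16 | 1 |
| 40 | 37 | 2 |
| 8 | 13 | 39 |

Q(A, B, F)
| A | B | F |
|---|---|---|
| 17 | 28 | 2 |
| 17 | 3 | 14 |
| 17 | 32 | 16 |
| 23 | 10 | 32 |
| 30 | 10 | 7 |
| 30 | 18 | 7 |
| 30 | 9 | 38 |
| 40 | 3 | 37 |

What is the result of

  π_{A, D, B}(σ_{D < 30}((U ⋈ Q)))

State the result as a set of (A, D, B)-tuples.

Natural join on A: {(30, 1, 10, 10, 7), (30, 1, 10, 18, 7), (30, 1, 10, 9, 38), (30, 30, 35, 10, 7), (30, 30, 35, 18, 7), (30, 30, 35, 9, 38), (40, 16, 1, 3, 37), (40, 37, 2, 3, 37)}
Selection D < 30: {(30, 1, 10, 10, 7), (30, 1, 10, 18, 7), (30, 1, 10, 9, 38), (40, 16, 1, 3, 37)}
Projecting to A, D, B: {(30, 1, 10), (30, 1, 18), (30, 1, 9), (40, 16, 3)}

{(30, 1, 10), (30, 1, 18), (30, 1, 9), (40, 16, 3)}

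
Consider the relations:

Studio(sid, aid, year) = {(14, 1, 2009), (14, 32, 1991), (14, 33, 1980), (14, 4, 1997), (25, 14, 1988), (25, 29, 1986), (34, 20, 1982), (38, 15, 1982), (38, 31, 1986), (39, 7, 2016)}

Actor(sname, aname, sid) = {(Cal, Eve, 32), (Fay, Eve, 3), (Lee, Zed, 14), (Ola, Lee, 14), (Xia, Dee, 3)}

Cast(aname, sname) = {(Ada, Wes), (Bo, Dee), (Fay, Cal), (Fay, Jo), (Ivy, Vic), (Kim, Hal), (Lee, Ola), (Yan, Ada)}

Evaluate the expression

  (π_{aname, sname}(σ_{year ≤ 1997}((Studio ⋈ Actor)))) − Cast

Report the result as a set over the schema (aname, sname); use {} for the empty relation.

{(Zed, Lee)}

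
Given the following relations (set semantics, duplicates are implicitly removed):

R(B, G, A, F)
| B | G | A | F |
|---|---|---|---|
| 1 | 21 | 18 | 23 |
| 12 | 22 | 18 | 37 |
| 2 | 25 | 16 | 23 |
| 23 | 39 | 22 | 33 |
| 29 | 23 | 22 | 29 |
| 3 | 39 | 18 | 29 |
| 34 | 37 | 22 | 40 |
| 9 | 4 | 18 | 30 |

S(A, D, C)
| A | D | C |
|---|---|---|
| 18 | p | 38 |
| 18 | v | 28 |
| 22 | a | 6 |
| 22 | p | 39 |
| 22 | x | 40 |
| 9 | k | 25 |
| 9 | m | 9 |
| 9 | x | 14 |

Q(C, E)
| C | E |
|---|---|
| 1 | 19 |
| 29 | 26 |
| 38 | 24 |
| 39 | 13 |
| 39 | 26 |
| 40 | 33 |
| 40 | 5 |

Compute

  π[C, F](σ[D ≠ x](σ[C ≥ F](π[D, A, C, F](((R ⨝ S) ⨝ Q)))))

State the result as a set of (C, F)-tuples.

{(38, 23), (38, 29), (38, 30), (38, 37), (39, 29), (39, 33)}

R ⋈ S (natural join on A): {(1, 21, 18, 23, p, 38), (1, 21, 18, 23, v, 28), (12, 22, 18, 37, p, 38), (12, 22, 18, 37, v, 28), (23, 39, 22, 33, a, 6), (23, 39, 22, 33, p, 39), (23, 39, 22, 33, x, 40), (29, 23, 22, 29, a, 6), (29, 23, 22, 29, p, 39), (29, 23, 22, 29, x, 40), (3, 39, 18, 29, p, 38), (3, 39, 18, 29, v, 28), (34, 37, 22, 40, a, 6), (34, 37, 22, 40, p, 39), (34, 37, 22, 40, x, 40), (9, 4, 18, 30, p, 38), (9, 4, 18, 30, v, 28)}
(R ⨝ S) ⋈ Q (natural join on C): {(1, 21, 18, 23, p, 38, 24), (12, 22, 18, 37, p, 38, 24), (23, 39, 22, 33, p, 39, 13), (23, 39, 22, 33, p, 39, 26), (23, 39, 22, 33, x, 40, 33), (23, 39, 22, 33, x, 40, 5), (29, 23, 22, 29, p, 39, 13), (29, 23, 22, 29, p, 39, 26), (29, 23, 22, 29, x, 40, 33), (29, 23, 22, 29, x, 40, 5), (3, 39, 18, 29, p, 38, 24), (34, 37, 22, 40, p, 39, 13), (34, 37, 22, 40, p, 39, 26), (34, 37, 22, 40, x, 40, 33), (34, 37, 22, 40, x, 40, 5), (9, 4, 18, 30, p, 38, 24)}
π[D, A, C, F]: project onto (D, A, C, F) (6 duplicate(s) eliminated) → {(p, 18, 38, 23), (p, 18, 38, 29), (p, 18, 38, 30), (p, 18, 38, 37), (p, 22, 39, 29), (p, 22, 39, 33), (p, 22, 39, 40), (x, 22, 40, 29), (x, 22, 40, 33), (x, 22, 40, 40)}
σ[C ≥ F]: keep tuples satisfying C ≥ F → {(p, 18, 38, 23), (p, 18, 38, 29), (p, 18, 38, 30), (p, 18, 38, 37), (p, 22, 39, 29), (p, 22, 39, 33), (x, 22, 40, 29), (x, 22, 40, 33), (x, 22, 40, 40)}
σ[D ≠ x]: keep tuples satisfying D ≠ x → {(p, 18, 38, 23), (p, 18, 38, 29), (p, 18, 38, 30), (p, 18, 38, 37), (p, 22, 39, 29), (p, 22, 39, 33)}
π[C, F]: project onto (C, F) → {(38, 23), (38, 29), (38, 30), (38, 37), (39, 29), (39, 33)}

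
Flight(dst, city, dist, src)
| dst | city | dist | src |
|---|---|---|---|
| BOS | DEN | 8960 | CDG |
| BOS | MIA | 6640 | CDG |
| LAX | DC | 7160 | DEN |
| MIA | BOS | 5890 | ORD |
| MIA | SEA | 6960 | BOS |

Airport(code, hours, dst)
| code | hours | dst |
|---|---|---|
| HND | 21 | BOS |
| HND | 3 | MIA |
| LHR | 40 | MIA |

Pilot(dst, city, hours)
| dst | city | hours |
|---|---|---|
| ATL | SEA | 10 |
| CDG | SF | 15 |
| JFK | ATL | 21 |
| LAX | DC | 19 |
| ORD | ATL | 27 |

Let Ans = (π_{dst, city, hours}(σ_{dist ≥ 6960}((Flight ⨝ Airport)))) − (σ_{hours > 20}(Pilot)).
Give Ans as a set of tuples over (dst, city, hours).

{(BOS, DEN, 21), (MIA, SEA, 3), (MIA, SEA, 40)}

Flight ⋈ Airport (natural join on dst): {(BOS, DEN, 8960, CDG, HND, 21), (BOS, MIA, 6640, CDG, HND, 21), (MIA, BOS, 5890, ORD, HND, 3), (MIA, BOS, 5890, ORD, LHR, 40), (MIA, SEA, 6960, BOS, HND, 3), (MIA, SEA, 6960, BOS, LHR, 40)}
Selection dist ≥ 6960: {(BOS, DEN, 8960, CDG, HND, 21), (MIA, SEA, 6960, BOS, HND, 3), (MIA, SEA, 6960, BOS, LHR, 40)}
Keep only column(s) dst, city, hours: {(BOS, DEN, 21), (MIA, SEA, 3), (MIA, SEA, 40)}
Selection hours > 20: {(JFK, ATL, 21), (ORD, ATL, 27)}
Set difference of the two operands is {(BOS, DEN, 21), (MIA, SEA, 3), (MIA, SEA, 40)}.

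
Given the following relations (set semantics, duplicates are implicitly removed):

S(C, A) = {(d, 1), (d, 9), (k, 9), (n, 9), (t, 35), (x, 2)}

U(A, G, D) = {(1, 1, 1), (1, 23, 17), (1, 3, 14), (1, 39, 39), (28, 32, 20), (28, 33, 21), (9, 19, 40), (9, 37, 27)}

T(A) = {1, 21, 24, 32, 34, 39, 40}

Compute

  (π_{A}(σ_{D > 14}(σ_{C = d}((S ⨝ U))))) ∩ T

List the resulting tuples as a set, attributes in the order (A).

Natural join on A: {(d, 1, 1, 1), (d, 1, 23, 17), (d, 1, 3, 14), (d, 1, 39, 39), (d, 9, 19, 40), (d, 9, 37, 27), (k, 9, 19, 40), (k, 9, 37, 27), (n, 9, 19, 40), (n, 9, 37, 27)}
σ[C = d]: keep tuples satisfying C = d → {(d, 1, 1, 1), (d, 1, 23, 17), (d, 1, 3, 14), (d, 1, 39, 39), (d, 9, 19, 40), (d, 9, 37, 27)}
σ[D > 14]: keep tuples satisfying D > 14 → {(d, 1, 23, 17), (d, 1, 39, 39), (d, 9, 19, 40), (d, 9, 37, 27)}
π[A]: project onto (A) (2 duplicate(s) eliminated) → {1, 9}
Intersection: {1, 9} with {1, 21, 24, 32, 34, 39, 40} → {1}

{1}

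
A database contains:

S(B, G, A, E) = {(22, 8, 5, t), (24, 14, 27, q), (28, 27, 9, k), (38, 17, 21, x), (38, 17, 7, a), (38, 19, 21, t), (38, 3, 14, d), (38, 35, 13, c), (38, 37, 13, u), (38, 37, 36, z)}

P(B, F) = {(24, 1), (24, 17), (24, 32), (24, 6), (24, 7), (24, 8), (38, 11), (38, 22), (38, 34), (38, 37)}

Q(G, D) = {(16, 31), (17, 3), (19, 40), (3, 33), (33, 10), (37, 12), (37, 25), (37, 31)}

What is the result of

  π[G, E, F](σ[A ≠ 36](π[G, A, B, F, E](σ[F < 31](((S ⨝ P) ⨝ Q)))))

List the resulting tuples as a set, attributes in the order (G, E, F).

{(17, a, 11), (17, a, 22), (17, x, 11), (17, x, 22), (19, t, 11), (19, t, 22), (3, d, 11), (3, d, 22), (37, u, 11), (37, u, 22)}

S ⋈ P (natural join on B): {(24, 14, 27, q, 1), (24, 14, 27, q, 17), (24, 14, 27, q, 32), (24, 14, 27, q, 6), (24, 14, 27, q, 7), (24, 14, 27, q, 8), (38, 17, 21, x, 11), (38, 17, 21, x, 22), (38, 17, 21, x, 34), (38, 17, 21, x, 37), (38, 17, 7, a, 11), (38, 17, 7, a, 22), (38, 17, 7, a, 34), (38, 17, 7, a, 37), (38, 19, 21, t, 11), (38, 19, 21, t, 22), (38, 19, 21, t, 34), (38, 19, 21, t, 37), (38, 3, 14, d, 11), (38, 3, 14, d, 22), (38, 3, 14, d, 34), (38, 3, 14, d, 37), (38, 35, 13, c, 11), (38, 35, 13, c, 22), (38, 35, 13, c, 34), (38, 35, 13, c, 37), (38, 37, 13, u, 11), (38, 37, 13, u, 22), (38, 37, 13, u, 34), (38, 37, 13, u, 37), (38, 37, 36, z, 11), (38, 37, 36, z, 22), (38, 37, 36, z, 34), (38, 37, 36, z, 37)}
(S ⨝ P) ⋈ Q (natural join on G): {(38, 17, 21, x, 11, 3), (38, 17, 21, x, 22, 3), (38, 17, 21, x, 34, 3), (38, 17, 21, x, 37, 3), (38, 17, 7, a, 11, 3), (38, 17, 7, a, 22, 3), (38, 17, 7, a, 34, 3), (38, 17, 7, a, 37, 3), (38, 19, 21, t, 11, 40), (38, 19, 21, t, 22, 40), (38, 19, 21, t, 34, 40), (38, 19, 21, t, 37, 40), (38, 3, 14, d, 11, 33), (38, 3, 14, d, 22, 33), (38, 3, 14, d, 34, 33), (38, 3, 14, d, 37, 33), (38, 37, 13, u, 11, 12), (38, 37, 13, u, 11, 25), (38, 37, 13, u, 11, 31), (38, 37, 13, u, 22, 12), (38, 37, 13, u, 22, 25), (38, 37, 13, u, 22, 31), (38, 37, 13, u, 34, 12), (38, 37, 13, u, 34, 25), (38, 37, 13, u, 34, 31), (38, 37, 13, u, 37, 12), (38, 37, 13, u, 37, 25), (38, 37, 13, u, 37, 31), (38, 37, 36, z, 11, 12), (38, 37, 36, z, 11, 25), (38, 37, 36, z, 11, 31), (38, 37, 36, z, 22, 12), (38, 37, 36, z, 22, 25), (38, 37, 36, z, 22, 31), (38, 37, 36, z, 34, 12), (38, 37, 36, z, 34, 25), (38, 37, 36, z, 34, 31), (38, 37, 36, z, 37, 12), (38, 37, 36, z, 37, 25), (38, 37, 36, z, 37, 31)}
Filtering on F < 31 leaves {(38, 17, 21, x, 11, 3), (38, 17, 21, x, 22, 3), (38, 17, 7, a, 11, 3), (38, 17, 7, a, 22, 3), (38, 19, 21, t, 11, 40), (38, 19, 21, t, 22, 40), (38, 3, 14, d, 11, 33), (38, 3, 14, d, 22, 33), (38, 37, 13, u, 11, 12), (38, 37, 13, u, 11, 25), (38, 37, 13, u, 11, 31), (38, 37, 13, u, 22, 12), (38, 37, 13, u, 22, 25), (38, 37, 13, u, 22, 31), (38, 37, 36, z, 11, 12), (38, 37, 36, z, 11, 25), (38, 37, 36, z, 11, 31), (38, 37, 36, z, 22, 12), (38, 37, 36, z, 22, 25), (38, 37, 36, z, 22, 31)}.
π_{G, A, B, F, E} gives {(17, 21, 38, 11, x), (17, 21, 38, 22, x), (17, 7, 38, 11, a), (17, 7, 38, 22, a), (19, 21, 38, 11, t), (19, 21, 38, 22, t), (3, 14, 38, 11, d), (3, 14, 38, 22, d), (37, 13, 38, 11, u), (37, 13, 38, 22, u), (37, 36, 38, 11, z), (37, 36, 38, 22, z)} (8 duplicate(s) eliminated).
Filtering on A ≠ 36 leaves {(17, 21, 38, 11, x), (17, 21, 38, 22, x), (17, 7, 38, 11, a), (17, 7, 38, 22, a), (19, 21, 38, 11, t), (19, 21, 38, 22, t), (3, 14, 38, 11, d), (3, 14, 38, 22, d), (37, 13, 38, 11, u), (37, 13, 38, 22, u)}.
π_{G, E, F} gives {(17, a, 11), (17, a, 22), (17, x, 11), (17, x, 22), (19, t, 11), (19, t, 22), (3, d, 11), (3, d, 22), (37, u, 11), (37, u, 22)}.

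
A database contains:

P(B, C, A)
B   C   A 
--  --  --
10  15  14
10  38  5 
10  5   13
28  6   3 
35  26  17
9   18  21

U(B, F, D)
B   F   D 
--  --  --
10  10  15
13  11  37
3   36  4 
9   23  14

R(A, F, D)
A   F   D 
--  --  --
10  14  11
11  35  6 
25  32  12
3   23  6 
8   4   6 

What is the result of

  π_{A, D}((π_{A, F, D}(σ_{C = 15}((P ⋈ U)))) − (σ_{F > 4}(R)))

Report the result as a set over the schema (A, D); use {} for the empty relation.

{(14, 15)}

Joining P and U on B yields {(10, 15, 14, 10, 15), (10, 38, 5, 10, 15), (10, 5, 13, 10, 15), (9, 18, 21, 23, 14)}.
Selection C = 15: {(10, 15, 14, 10, 15)}
π_{A, F, D} gives {(14, 10, 15)}.
Selection F > 4: {(10, 14, 11), (11, 35, 6), (25, 32, 12), (3, 23, 6)}
Difference: {(14, 10, 15)} with {(10, 14, 11), (11, 35, 6), (25, 32, 12), (3, 23, 6)} → {(14, 10, 15)}
π_{A, D} gives {(14, 15)}.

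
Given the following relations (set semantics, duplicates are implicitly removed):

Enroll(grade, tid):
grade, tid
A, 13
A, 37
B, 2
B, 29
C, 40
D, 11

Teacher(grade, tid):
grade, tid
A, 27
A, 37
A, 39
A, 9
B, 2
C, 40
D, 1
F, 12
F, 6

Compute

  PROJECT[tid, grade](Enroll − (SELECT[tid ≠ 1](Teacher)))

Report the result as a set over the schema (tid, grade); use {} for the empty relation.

{(11, D), (13, A), (29, B)}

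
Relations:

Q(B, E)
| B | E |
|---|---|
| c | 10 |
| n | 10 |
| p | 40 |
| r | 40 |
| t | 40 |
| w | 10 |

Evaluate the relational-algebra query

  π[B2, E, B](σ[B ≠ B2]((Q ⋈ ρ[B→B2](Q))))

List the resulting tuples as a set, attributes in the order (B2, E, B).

ρ[B→B2]: schema becomes (B2, E); tuples unchanged.
Q ⋈ ρ[B→B2](Q) (natural join on E): {(c, 10, c), (c, 10, n), (c, 10, w), (n, 10, c), (n, 10, n), (n, 10, w), (p, 40, p), (p, 40, r), (p, 40, t), (r, 40, p), (r, 40, r), (r, 40, t), (t, 40, p), (t, 40, r), (t, 40, t), (w, 10, c), (w, 10, n), (w, 10, w)}
Selection B ≠ B2: {(c, 10, n), (c, 10, w), (n, 10, c), (n, 10, w), (p, 40, r), (p, 40, t), (r, 40, p), (r, 40, t), (t, 40, p), (t, 40, r), (w, 10, c), (w, 10, n)}
π_{B2, E, B} gives {(c, 10, n), (c, 10, w), (n, 10, c), (n, 10, w), (p, 40, r), (p, 40, t), (r, 40, p), (r, 40, t), (t, 40, p), (t, 40, r), (w, 10, c), (w, 10, n)}.

{(c, 10, n), (c, 10, w), (n, 10, c), (n, 10, w), (p, 40, r), (p, 40, t), (r, 40, p), (r, 40, t), (t, 40, p), (t, 40, r), (w, 10, c), (w, 10, n)}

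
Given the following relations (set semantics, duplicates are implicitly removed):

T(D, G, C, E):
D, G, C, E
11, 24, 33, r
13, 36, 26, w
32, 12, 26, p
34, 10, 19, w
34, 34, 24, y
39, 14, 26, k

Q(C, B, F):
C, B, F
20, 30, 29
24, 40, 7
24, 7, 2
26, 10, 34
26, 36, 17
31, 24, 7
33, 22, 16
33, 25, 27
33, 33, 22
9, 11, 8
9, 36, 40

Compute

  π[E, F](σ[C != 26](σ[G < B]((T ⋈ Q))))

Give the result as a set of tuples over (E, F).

Joining T and Q on C yields {(11, 24, 33, r, 22, 16), (11, 24, 33, r, 25, 27), (11, 24, 33, r, 33, 22), (13, 36, 26, w, 10, 34), (13, 36, 26, w, 36, 17), (32, 12, 26, p, 10, 34), (32, 12, 26, p, 36, 17), (34, 34, 24, y, 40, 7), (34, 34, 24, y, 7, 2), (39, 14, 26, k, 10, 34), (39, 14, 26, k, 36, 17)}.
Apply σ_{G < B}; surviving tuples: {(11, 24, 33, r, 25, 27), (11, 24, 33, r, 33, 22), (32, 12, 26, p, 36, 17), (34, 34, 24, y, 40, 7), (39, 14, 26, k, 36, 17)}
Apply σ_{C != 26}; surviving tuples: {(11, 24, 33, r, 25, 27), (11, 24, 33, r, 33, 22), (34, 34, 24, y, 40, 7)}
Projecting to E, F: {(r, 22), (r, 27), (y, 7)}

{(r, 22), (r, 27), (y, 7)}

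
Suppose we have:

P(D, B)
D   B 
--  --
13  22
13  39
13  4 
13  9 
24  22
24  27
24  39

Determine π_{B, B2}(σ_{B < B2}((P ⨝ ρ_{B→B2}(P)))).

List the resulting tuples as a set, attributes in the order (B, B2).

ρ[B→B2]: schema becomes (D, B2); tuples unchanged.
Joining P and ρ_{B→B2}(P) on D yields {(13, 22, 22), (13, 22, 39), (13, 22, 4), (13, 22, 9), (13, 39, 22), (13, 39, 39), (13, 39, 4), (13, 39, 9), (13, 4, 22), (13, 4, 39), (13, 4, 4), (13, 4, 9), (13, 9, 22), (13, 9, 39), (13, 9, 4), (13, 9, 9), (24, 22, 22), (24, 22, 27), (24, 22, 39), (24, 27, 22), (24, 27, 27), (24, 27, 39), (24, 39, 22), (24, 39, 27), (24, 39, 39)}.
Selection B < B2: {(13, 22, 39), (13, 4, 22), (13, 4, 39), (13, 4, 9), (13, 9, 22), (13, 9, 39), (24, 22, 27), (24, 22, 39), (24, 27, 39)}
π[B, B2]: project onto (B, B2) (1 duplicate(s) eliminated) → {(22, 27), (22, 39), (27, 39), (4, 22), (4, 39), (4, 9), (9, 22), (9, 39)}

{(22, 27), (22, 39), (27, 39), (4, 22), (4, 39), (4, 9), (9, 22), (9, 39)}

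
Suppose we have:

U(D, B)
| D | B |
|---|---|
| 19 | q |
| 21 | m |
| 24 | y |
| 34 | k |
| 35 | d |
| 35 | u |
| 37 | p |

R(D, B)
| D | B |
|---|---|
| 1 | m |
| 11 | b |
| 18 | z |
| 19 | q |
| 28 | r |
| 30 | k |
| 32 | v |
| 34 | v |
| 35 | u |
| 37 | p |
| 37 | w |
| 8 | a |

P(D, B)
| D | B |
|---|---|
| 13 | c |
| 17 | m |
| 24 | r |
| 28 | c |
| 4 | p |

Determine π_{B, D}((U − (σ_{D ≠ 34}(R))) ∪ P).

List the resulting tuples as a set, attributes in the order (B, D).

{(c, 13), (c, 28), (d, 35), (k, 34), (m, 17), (m, 21), (p, 4), (r, 24), (y, 24)}

Filtering on D ≠ 34 leaves {(1, m), (11, b), (18, z), (19, q), (28, r), (30, k), (32, v), (35, u), (37, p), (37, w), (8, a)}.
Taking the difference: {(21, m), (24, y), (34, k), (35, d)}
Taking the union: {(13, c), (17, m), (21, m), (24, r), (24, y), (28, c), (34, k), (35, d), (4, p)}
Keep only column(s) B, D: {(c, 13), (c, 28), (d, 35), (k, 34), (m, 17), (m, 21), (p, 4), (r, 24), (y, 24)}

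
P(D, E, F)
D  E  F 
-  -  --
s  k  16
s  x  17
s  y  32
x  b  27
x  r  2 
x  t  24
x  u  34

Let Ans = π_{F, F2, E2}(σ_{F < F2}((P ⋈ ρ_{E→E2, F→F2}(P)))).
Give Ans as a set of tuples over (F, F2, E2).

ρ[E→E2, F→F2]: schema becomes (D, E2, F2); tuples unchanged.
Joining P and ρ_{E→E2, F→F2}(P) on D yields {(s, k, 16, k, 16), (s, k, 16, x, 17), (s, k, 16, y, 32), (s, x, 17, k, 16), (s, x, 17, x, 17), (s, x, 17, y, 32), (s, y, 32, k, 16), (s, y, 32, x, 17), (s, y, 32, y, 32), (x, b, 27, b, 27), (x, b, 27, r, 2), (x, b, 27, t, 24), (x, b, 27, u, 34), (x, r, 2, b, 27), (x, r, 2, r, 2), (x, r, 2, t, 24), (x, r, 2, u, 34), (x, t, 24, b, 27), (x, t, 24, r, 2), (x, t, 24, t, 24), (x, t, 24, u, 34), (x, u, 34, b, 27), (x, u, 34, r, 2), (x, u, 34, t, 24), (x, u, 34, u, 34)}.
Apply σ_{F < F2}; surviving tuples: {(s, k, 16, x, 17), (s, k, 16, y, 32), (s, x, 17, y, 32), (x, b, 27, u, 34), (x, r, 2, b, 27), (x, r, 2, t, 24), (x, r, 2, u, 34), (x, t, 24, b, 27), (x, t, 24, u, 34)}
Projecting to F, F2, E2: {(16, 17, x), (16, 32, y), (17, 32, y), (2, 24, t), (2, 27, b), (2, 34, u), (24, 27, b), (24, 34, u), (27, 34, u)}

{(16, 17, x), (16, 32, y), (17, 32, y), (2, 24, t), (2, 27, b), (2, 34, u), (24, 27, b), (24, 34, u), (27, 34, u)}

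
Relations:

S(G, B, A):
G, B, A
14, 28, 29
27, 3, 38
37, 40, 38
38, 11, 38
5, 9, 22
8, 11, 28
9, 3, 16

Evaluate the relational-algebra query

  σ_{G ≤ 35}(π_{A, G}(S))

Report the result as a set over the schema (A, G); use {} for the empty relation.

{(16, 9), (22, 5), (28, 8), (29, 14), (38, 27)}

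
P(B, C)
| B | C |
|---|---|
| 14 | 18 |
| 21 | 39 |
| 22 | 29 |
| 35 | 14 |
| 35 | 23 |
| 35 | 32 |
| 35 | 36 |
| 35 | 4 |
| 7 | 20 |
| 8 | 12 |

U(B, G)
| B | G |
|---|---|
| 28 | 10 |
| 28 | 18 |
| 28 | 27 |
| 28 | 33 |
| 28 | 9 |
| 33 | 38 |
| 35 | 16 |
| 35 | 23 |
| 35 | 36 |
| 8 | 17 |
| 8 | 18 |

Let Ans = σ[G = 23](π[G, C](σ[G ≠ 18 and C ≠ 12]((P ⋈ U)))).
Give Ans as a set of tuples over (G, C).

{(23, 14), (23, 23), (23, 32), (23, 36), (23, 4)}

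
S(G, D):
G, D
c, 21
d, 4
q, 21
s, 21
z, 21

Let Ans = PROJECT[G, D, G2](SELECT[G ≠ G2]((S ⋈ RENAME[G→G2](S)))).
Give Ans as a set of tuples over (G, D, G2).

{(c, 21, q), (c, 21, s), (c, 21, z), (q, 21, c), (q, 21, s), (q, 21, z), (s, 21, c), (s, 21, q), (s, 21, z), (z, 21, c), (z, 21, q), (z, 21, s)}

ρ[G→G2]: schema becomes (G2, D); tuples unchanged.
Natural join on D: {(c, 21, c), (c, 21, q), (c, 21, s), (c, 21, z), (d, 4, d), (q, 21, c), (q, 21, q), (q, 21, s), (q, 21, z), (s, 21, c), (s, 21, q), (s, 21, s), (s, 21, z), (z, 21, c), (z, 21, q), (z, 21, s), (z, 21, z)}
σ[G ≠ G2]: keep tuples satisfying G ≠ G2 → {(c, 21, q), (c, 21, s), (c, 21, z), (q, 21, c), (q, 21, s), (q, 21, z), (s, 21, c), (s, 21, q), (s, 21, z), (z, 21, c), (z, 21, q), (z, 21, s)}
Keep only column(s) G, D, G2: {(c, 21, q), (c, 21, s), (c, 21, z), (q, 21, c), (q, 21, s), (q, 21, z), (s, 21, c), (s, 21, q), (s, 21, z), (z, 21, c), (z, 21, q), (z, 21, s)}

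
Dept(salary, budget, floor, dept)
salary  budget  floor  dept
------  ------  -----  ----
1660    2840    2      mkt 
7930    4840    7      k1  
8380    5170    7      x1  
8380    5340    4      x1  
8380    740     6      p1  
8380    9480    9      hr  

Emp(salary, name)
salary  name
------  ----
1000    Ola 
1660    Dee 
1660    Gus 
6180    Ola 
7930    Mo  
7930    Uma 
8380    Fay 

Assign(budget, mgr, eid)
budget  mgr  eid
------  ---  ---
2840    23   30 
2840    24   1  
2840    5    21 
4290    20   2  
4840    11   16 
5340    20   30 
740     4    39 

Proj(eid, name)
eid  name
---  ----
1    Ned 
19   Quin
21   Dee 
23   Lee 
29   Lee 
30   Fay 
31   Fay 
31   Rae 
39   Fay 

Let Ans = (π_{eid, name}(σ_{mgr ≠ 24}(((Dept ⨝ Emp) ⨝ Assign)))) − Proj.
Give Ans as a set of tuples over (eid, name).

{(16, Mo), (16, Uma), (21, Gus), (30, Dee), (30, Gus)}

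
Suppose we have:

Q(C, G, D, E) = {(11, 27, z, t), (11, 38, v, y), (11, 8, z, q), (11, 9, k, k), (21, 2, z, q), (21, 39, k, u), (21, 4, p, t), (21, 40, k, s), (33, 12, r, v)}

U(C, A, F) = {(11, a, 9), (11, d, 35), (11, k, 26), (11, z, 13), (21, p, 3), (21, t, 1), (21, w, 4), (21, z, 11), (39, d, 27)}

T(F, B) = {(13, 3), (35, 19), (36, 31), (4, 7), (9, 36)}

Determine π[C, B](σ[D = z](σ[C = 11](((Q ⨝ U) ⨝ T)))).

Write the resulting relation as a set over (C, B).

{(11, 19), (11, 3), (11, 36)}

Joining Q and U on C yields {(11, 27, z, t, a, 9), (11, 27, z, t, d, 35), (11, 27, z, t, k, 26), (11, 27, z, t, z, 13), (11, 38, v, y, a, 9), (11, 38, v, y, d, 35), (11, 38, v, y, k, 26), (11, 38, v, y, z, 13), (11, 8, z, q, a, 9), (11, 8, z, q, d, 35), (11, 8, z, q, k, 26), (11, 8, z, q, z, 13), (11, 9, k, k, a, 9), (11, 9, k, k, d, 35), (11, 9, k, k, k, 26), (11, 9, k, k, z, 13), (21, 2, z, q, p, 3), (21, 2, z, q, t, 1), (21, 2, z, q, w, 4), (21, 2, z, q, z, 11), (21, 39, k, u, p, 3), (21, 39, k, u, t, 1), (21, 39, k, u, w, 4), (21, 39, k, u, z, 11), (21, 4, p, t, p, 3), (21, 4, p, t, t, 1), (21, 4, p, t, w, 4), (21, 4, p, t, z, 11), (21, 40, k, s, p, 3), (21, 40, k, s, t, 1), (21, 40, k, s, w, 4), (21, 40, k, s, z, 11)}.
Joining (Q ⨝ U) and T on F yields {(11, 27, z, t, a, 9, 36), (11, 27, z, t, d, 35, 19), (11, 27, z, t, z, 13, 3), (11, 38, v, y, a, 9, 36), (11, 38, v, y, d, 35, 19), (11, 38, v, y, z, 13, 3), (11, 8, z, q, a, 9, 36), (11, 8, z, q, d, 35, 19), (11, 8, z, q, z, 13, 3), (11, 9, k, k, a, 9, 36), (11, 9, k, k, d, 35, 19), (11, 9, k, k, z, 13, 3), (21, 2, z, q, w, 4, 7), (21, 39, k, u, w, 4, 7), (21, 4, p, t, w, 4, 7), (21, 40, k, s, w, 4, 7)}.
Filtering on C = 11 leaves {(11, 27, z, t, a, 9, 36), (11, 27, z, t, d, 35, 19), (11, 27, z, t, z, 13, 3), (11, 38, v, y, a, 9, 36), (11, 38, v, y, d, 35, 19), (11, 38, v, y, z, 13, 3), (11, 8, z, q, a, 9, 36), (11, 8, z, q, d, 35, 19), (11, 8, z, q, z, 13, 3), (11, 9, k, k, a, 9, 36), (11, 9, k, k, d, 35, 19), (11, 9, k, k, z, 13, 3)}.
Filtering on D = z leaves {(11, 27, z, t, a, 9, 36), (11, 27, z, t, d, 35, 19), (11, 27, z, t, z, 13, 3), (11, 8, z, q, a, 9, 36), (11, 8, z, q, d, 35, 19), (11, 8, z, q, z, 13, 3)}.
π_{C, B} gives {(11, 19), (11, 3), (11, 36)} (3 duplicate(s) eliminated).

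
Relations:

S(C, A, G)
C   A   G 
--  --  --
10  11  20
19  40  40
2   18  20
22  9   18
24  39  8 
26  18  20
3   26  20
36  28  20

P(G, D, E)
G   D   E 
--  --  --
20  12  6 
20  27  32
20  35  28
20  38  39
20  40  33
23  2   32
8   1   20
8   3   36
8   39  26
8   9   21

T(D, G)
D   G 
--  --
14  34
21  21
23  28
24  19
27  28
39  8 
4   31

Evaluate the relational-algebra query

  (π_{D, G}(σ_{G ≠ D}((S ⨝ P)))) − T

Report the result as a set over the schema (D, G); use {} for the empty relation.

{(1, 8), (12, 20), (27, 20), (3, 8), (35, 20), (38, 20), (40, 20), (9, 8)}

S ⋈ P (natural join on G): {(10, 11, 20, 12, 6), (10, 11, 20, 27, 32), (10, 11, 20, 35, 28), (10, 11, 20, 38, 39), (10, 11, 20, 40, 33), (2, 18, 20, 12, 6), (2, 18, 20, 27, 32), (2, 18, 20, 35, 28), (2, 18, 20, 38, 39), (2, 18, 20, 40, 33), (24, 39, 8, 1, 20), (24, 39, 8, 3, 36), (24, 39, 8, 39, 26), (24, 39, 8, 9, 21), (26, 18, 20, 12, 6), (26, 18, 20, 27, 32), (26, 18, 20, 35, 28), (26, 18, 20, 38, 39), (26, 18, 20, 40, 33), (3, 26, 20, 12, 6), (3, 26, 20, 27, 32), (3, 26, 20, 35, 28), (3, 26, 20, 38, 39), (3, 26, 20, 40, 33), (36, 28, 20, 12, 6), (36, 28, 20, 27, 32), (36, 28, 20, 35, 28), (36, 28, 20, 38, 39), (36, 28, 20, 40, 33)}
Filtering on G ≠ D leaves {(10, 11, 20, 12, 6), (10, 11, 20, 27, 32), (10, 11, 20, 35, 28), (10, 11, 20, 38, 39), (10, 11, 20, 40, 33), (2, 18, 20, 12, 6), (2, 18, 20, 27, 32), (2, 18, 20, 35, 28), (2, 18, 20, 38, 39), (2, 18, 20, 40, 33), (24, 39, 8, 1, 20), (24, 39, 8, 3, 36), (24, 39, 8, 39, 26), (24, 39, 8, 9, 21), (26, 18, 20, 12, 6), (26, 18, 20, 27, 32), (26, 18, 20, 35, 28), (26, 18, 20, 38, 39), (26, 18, 20, 40, 33), (3, 26, 20, 12, 6), (3, 26, 20, 27, 32), (3, 26, 20, 35, 28), (3, 26, 20, 38, 39), (3, 26, 20, 40, 33), (36, 28, 20, 12, 6), (36, 28, 20, 27, 32), (36, 28, 20, 35, 28), (36, 28, 20, 38, 39), (36, 28, 20, 40, 33)}.
Projecting to D, G (20 duplicate(s) eliminated): {(1, 8), (12, 20), (27, 20), (3, 8), (35, 20), (38, 20), (39, 8), (40, 20), (9, 8)}
Difference: {(1, 8), (12, 20), (27, 20), (3, 8), (35, 20), (38, 20), (39, 8), (40, 20), (9, 8)} with {(14, 34), (21, 21), (23, 28), (24, 19), (27, 28), (39, 8), (4, 31)} → {(1, 8), (12, 20), (27, 20), (3, 8), (35, 20), (38, 20), (40, 20), (9, 8)}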